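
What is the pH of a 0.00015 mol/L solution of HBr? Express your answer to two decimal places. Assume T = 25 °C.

HBr is a strong acid and dissociates completely, so [H+] = 0.00015 M.
pH = -log(0.00015) = 3.82

pH = 3.82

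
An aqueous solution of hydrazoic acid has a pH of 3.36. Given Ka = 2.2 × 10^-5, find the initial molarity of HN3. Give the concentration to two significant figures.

[H+] = 10^(-3.36) = 4.37 × 10^-4 M = x
Ka = x²/(C₀ − x) ⇒ C₀ = x + x²/Ka
C₀ = 4.37 × 10^-4 + (4.37 × 10^-4)²/(2.2 × 10^-5) = 9.12 × 10^-3 M

C₀ = 9.1 × 10^-3 M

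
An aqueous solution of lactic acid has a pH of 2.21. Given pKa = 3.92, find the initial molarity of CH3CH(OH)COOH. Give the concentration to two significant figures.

[H+] = 10^(-2.21) = 6.17 × 10^-3 M = x
Ka = 10^(−3.92) = 1.20 × 10^-4
Ka = x²/(C₀ − x) ⇒ C₀ = x + x²/Ka
C₀ = 6.17 × 10^-3 + (6.17 × 10^-3)²/(1.20 × 10^-4) = 3.23 × 10^-1 M

C₀ = 3.2 × 10^-1 M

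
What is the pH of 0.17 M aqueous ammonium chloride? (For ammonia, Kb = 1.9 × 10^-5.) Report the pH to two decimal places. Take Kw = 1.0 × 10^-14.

NH4+ is the conjugate acid of the weak base NH3.
Ka = Kw/Kb = 1.0×10^-14 / 1.9 × 10^-5 = 5.26 × 10^-10
From the ICE table, Ka = [H+]²/(0.17 − [H+]) = 5.26 × 10^-10.
Neglecting [H+] in the denominator: [H+] = √(5.26 × 10^-10 × 0.17) = 9.46 × 10^-6 M
([H+]/C₀ = 0.0056% < 5%, so the approximation holds.)
pH = −log[H+] = −log(9.46 × 10^-6) = 5.02

pH = 5.02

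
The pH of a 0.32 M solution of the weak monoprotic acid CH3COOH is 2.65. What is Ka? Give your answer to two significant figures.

[H+] = 10^(-2.65) = 2.24 × 10^-3 M
At equilibrium [HA] = 0.32 − 2.24 × 10^-3 = 3.18 × 10^-1 M
Ka = [H+][A-]/[HA] = (2.24 × 10^-3)² / 3.18 × 10^-1 = 1.6 × 10^-5

Ka = 1.6 × 10^-5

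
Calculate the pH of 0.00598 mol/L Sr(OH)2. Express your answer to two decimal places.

Sr(OH)2 is a strong base (each formula unit releases 2 OH-); [OH-] = 0.012 M.
pOH = -log(0.012) = 1.92
pH = 14.00 - 1.92 = 12.08

pH = 12.08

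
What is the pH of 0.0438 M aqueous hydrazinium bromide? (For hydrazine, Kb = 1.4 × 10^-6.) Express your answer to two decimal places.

pH = 4.75

N2H5+ is the conjugate acid of the weak base N2H4.
Ka = Kw/Kb = 1.0×10^-14 / 1.4 × 10^-6 = 7.14 × 10^-9
From the ICE table, Ka = [H+]²/(0.0438 − [H+]) = 7.14 × 10^-9.
Neglecting [H+] in the denominator: [H+] = √(7.14 × 10^-9 × 0.0438) = 1.77 × 10^-5 M
Check: 0.04% ionized — well under 5%, approximation valid.
pH = −log[H+] = −log(1.77 × 10^-5) = 4.75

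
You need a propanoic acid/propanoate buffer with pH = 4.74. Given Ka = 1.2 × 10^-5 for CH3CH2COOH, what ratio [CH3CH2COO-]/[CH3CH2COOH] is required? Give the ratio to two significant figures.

pKa = -log(1.2 × 10^-5) = 4.921
pH = pKa + log(r) ⇒ log(r) = 4.74 − 4.921 = -0.181
r = [CH3CH2COO-]/[CH3CH2COOH] = 10^(-0.181) = 0.659

ratio = 0.66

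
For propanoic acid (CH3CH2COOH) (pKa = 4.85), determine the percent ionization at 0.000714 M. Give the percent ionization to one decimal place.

13.1%

CH3CH2COOH ⇌ CH3CH2COO- + H+; let x = [H+] at equilibrium.
Ka = 10^(−4.85) = 1.41 × 10^-5
Solve x² + 1.41e-05x − 1.01e-08 = 0 → x = 9.35 × 10^-5 M
Fraction ionized = 9.35 × 10^-5 / 0.000714 = 0.1310 → 13.1%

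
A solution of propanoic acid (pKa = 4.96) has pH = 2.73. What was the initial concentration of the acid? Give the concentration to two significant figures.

C₀ = 3.2 × 10^-1 M

[H+] = 10^(-2.73) = 1.86 × 10^-3 M = x
Ka = 10^(−4.96) = 1.10 × 10^-5
Ka = x²/(C₀ − x) ⇒ C₀ = x + x²/Ka
C₀ = 1.86 × 10^-3 + (1.86 × 10^-3)²/(1.10 × 10^-5) = 3.16 × 10^-1 M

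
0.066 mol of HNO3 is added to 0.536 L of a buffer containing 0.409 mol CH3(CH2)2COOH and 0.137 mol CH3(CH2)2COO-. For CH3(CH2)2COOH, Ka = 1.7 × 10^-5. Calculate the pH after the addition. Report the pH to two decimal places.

Added H+ converts CH3(CH2)2COO- to CH3(CH2)2COOH: CH3(CH2)2COOH → 0.475 mol, CH3(CH2)2COO- → 0.071 mol.
pKa = −log(1.7 × 10^-5) = 4.770
pH = pKa + log([A⁻]/[HA]) = 4.770 + log(0.071/0.475) = 4.770 -0.825

pH = 3.94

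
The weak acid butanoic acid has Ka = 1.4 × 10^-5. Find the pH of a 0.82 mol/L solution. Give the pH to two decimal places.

CH3(CH2)2COOH ⇌ CH3(CH2)2COO- + H+
Ka = [H+]²/(0.82 − [H+]) = 1.4 × 10^-5
Since Ka ≪ C₀, [H+] ≈ √(Ka·C₀) = 3.39 × 10^-3 M.
([H+]/C₀ = 0.41% < 5%, so the approximation holds.)
pH = −log[H+] = −log(3.39 × 10^-3) = 2.47

pH = 2.47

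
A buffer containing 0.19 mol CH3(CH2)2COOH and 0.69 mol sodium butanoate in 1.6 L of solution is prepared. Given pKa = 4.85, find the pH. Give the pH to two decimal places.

pH = 5.41

Using pH = pKa + log([base]/[acid]) with [base]/[acid] = 0.69/0.19:
pH = 4.85 + (+0.560) = 5.41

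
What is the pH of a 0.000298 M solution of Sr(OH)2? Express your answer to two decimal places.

Sr(OH)2 is a strong base (each formula unit releases 2 OH-); [OH-] = 0.000596 M.
pOH = -log(0.000596) = 3.22
pH = 14.00 - 3.22 = 10.78

pH = 10.78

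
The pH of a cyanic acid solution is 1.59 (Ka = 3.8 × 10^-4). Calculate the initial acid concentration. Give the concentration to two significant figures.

C₀ = 1.8 M

[H+] = 10^(-1.59) = 2.57 × 10^-2 M = x
Ka = x²/(C₀ − x) ⇒ C₀ = x + x²/Ka
C₀ = 2.57 × 10^-2 + (2.57 × 10^-2)²/(3.8 × 10^-4) = 1.76 M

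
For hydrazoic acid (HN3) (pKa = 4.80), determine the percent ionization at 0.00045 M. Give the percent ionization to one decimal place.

17.1%

HN3 ⇌ N3- + H+; let x = [H+] at equilibrium.
Ka = 10^(−4.80) = 1.58 × 10^-5
Solve x² + 1.58e-05x − 7.11e-09 = 0 → x = 7.68 × 10^-5 M
Fraction ionized = 7.68 × 10^-5 / 0.00045 = 0.1707 → 17.1%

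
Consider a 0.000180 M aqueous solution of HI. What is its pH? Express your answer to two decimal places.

pH = 3.74

HI is a strong acid and dissociates completely, so [H+] = 0.000180 M.
pH = -log(0.00018) = 3.74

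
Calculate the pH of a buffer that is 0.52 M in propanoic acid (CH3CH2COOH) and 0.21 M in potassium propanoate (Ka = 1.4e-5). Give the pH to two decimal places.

pKa = −log(1.4 × 10^-5) = 4.854
Using pH = pKa + log([base]/[acid]) with [base]/[acid] = 0.21/0.52:
pH = 4.854 + (-0.394) = 4.46

pH = 4.46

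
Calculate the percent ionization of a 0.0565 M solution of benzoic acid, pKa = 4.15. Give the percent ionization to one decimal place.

3.5%

C6H5COOH ⇌ C6H5COO- + H+; let x = [H+] at equilibrium.
Ka = 10^(−4.15) = 7.08 × 10^-5
x ≈ √(Ka·C₀) = √(7.08 × 10^-5 × 0.0565) = 2.00 × 10^-3 M
Fraction ionized = 2.00 × 10^-3 / 0.0565 = 0.0354 → 3.5%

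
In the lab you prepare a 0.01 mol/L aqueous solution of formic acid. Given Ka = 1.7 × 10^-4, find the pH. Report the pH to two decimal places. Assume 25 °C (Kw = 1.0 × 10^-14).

pH = 2.91

HCOOH ⇌ HCOO- + H+
Let x = [H+] at equilibrium. Ka = x²/(0.01 − x).
The 5% rule fails; solving x² + Ka·x − Ka·C₀ = 0 exactly:
x = [−0.00017 + √(0.00017² + 6.8e-06)]/2 = 1.22 × 10^-3 M
pH = −log[H+] = −log(1.22 × 10^-3) = 2.91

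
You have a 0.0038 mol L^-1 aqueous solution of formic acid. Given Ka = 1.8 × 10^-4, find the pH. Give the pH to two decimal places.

HCOOH ⇌ HCOO- + H+
From the ICE table, Ka = x²/(0.0038 − x) = 1.8 × 10^-4.
Here C₀/Ka ≈ 21.1, so the small-x approximation fails. Use the quadratic:
x = (−Ka + √(Ka² + 4·Ka·C₀))/2 = 7.42 × 10^-4 M
pH = −log[H+] = −log(7.42 × 10^-4) = 3.13

pH = 3.13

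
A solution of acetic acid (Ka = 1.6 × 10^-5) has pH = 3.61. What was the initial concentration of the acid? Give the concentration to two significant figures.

C₀ = 4.0 × 10^-3 M

[H+] = 10^(-3.61) = 2.45 × 10^-4 M = x
Ka = x²/(C₀ − x) ⇒ C₀ = x + x²/Ka
C₀ = 2.45 × 10^-4 + (2.45 × 10^-4)²/(1.6 × 10^-5) = 4.00 × 10^-3 M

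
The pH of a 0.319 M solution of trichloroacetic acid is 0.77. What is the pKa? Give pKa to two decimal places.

pKa = 0.71

[H+] = 10^(-0.77) = 1.70 × 10^-1 M
At equilibrium [HA] = 0.319 − 1.70 × 10^-1 = 1.49 × 10^-1 M
Ka = [H+][A-]/[HA] = (1.70 × 10^-1)² / 1.49 × 10^-1 = 1.94 × 10^-1
pKa = -log(1.94 × 10^-1) = 0.71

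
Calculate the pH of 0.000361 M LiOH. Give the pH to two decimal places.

pH = 10.56

LiOH is a strong base; [OH-] = 0.000361 M.
pOH = -log(0.000361) = 3.44
pH = 14.00 - 3.44 = 10.56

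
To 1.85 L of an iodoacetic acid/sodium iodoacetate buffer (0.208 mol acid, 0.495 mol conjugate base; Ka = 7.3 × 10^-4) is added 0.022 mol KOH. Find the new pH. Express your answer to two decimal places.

After neutralization: n(ICH2COOH) = 0.186 mol, n(ICH2COO-) = 0.517 mol.
pKa = −log(7.3 × 10^-4) = 3.137
pH = pKa + log(n_ICH2COO-/n_ICH2COOH) = 3.137 + log(0.517/0.186) = 3.137 + (+0.444)

pH = 3.58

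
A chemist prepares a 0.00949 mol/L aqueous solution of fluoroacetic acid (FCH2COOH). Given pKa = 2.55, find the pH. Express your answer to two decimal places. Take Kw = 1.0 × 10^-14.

pH = 2.40

FCH2COOH ⇌ FCH2COO- + H+
Ka = 10^(−2.55) = 2.82 × 10^-3
Ka = x²/(0.00949 − x) = 2.82 × 10^-3
The 5% rule fails; solving x² + Ka·x − Ka·C₀ = 0 exactly:
x = [−0.00282 + √(0.00282² + 0.000107)]/2 = 3.95 × 10^-3 M
pH = −log(3.95 × 10^-3) = 2.40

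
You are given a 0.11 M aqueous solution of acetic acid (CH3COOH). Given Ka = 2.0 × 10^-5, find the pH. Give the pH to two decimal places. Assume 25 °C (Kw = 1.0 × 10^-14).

CH3COOH ⇌ CH3COO- + H+
From the ICE table, Ka = [H+]²/(0.11 − [H+]) = 2.0 × 10^-5.
Assume [H+] ≪ 0.11: [H+] ≈ √(2.0 × 10^-5 × 0.11) = 1.48 × 10^-3 M
pH = −log(1.48 × 10^-3) = 2.83

pH = 2.83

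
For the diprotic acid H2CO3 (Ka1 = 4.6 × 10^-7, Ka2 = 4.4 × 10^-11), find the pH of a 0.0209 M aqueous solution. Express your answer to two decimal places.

pH = 4.01

Since Ka1 ≫ Ka2, the first ionization dominates [H+].
Ka1 = x²/(0.0209 − x) = 4.6 × 10^-7
x ≈ √(4.6 × 10^-7 × 0.0209) = 9.81 × 10^-5 M
pH = −log(9.81 × 10^-5) = 4.01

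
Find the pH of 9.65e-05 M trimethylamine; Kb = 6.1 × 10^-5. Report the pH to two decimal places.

(CH3)3N + H2O ⇌ (CH3)3NH+ + OH-
Kb = [OH-]²/(9.65e-05 − [OH-]) = 6.1 × 10^-5
[OH-] is not negligible relative to C₀; solve [OH-]² + 6.1e-05·[OH-] − 5.89e-09 = 0.
[OH-] = [−6.1e-05 + √(6.1e-05² + 2.35e-08)]/2 = 5.21 × 10^-5 M
pOH = 4.28, so pH = 14.00 − pOH = 9.72

pH = 9.72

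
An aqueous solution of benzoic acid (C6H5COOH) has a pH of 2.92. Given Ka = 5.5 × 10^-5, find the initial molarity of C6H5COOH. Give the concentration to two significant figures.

[H+] = 10^(-2.92) = 1.20 × 10^-3 M = x
Ka = x²/(C₀ − x) ⇒ C₀ = x + x²/Ka
C₀ = 1.20 × 10^-3 + (1.20 × 10^-3)²/(5.5 × 10^-5) = 2.74 × 10^-2 M

C₀ = 2.7 × 10^-2 M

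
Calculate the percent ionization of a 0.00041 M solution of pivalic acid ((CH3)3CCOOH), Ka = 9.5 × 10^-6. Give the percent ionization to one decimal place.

(CH3)3CCOOH ⇌ (CH3)3CCOO- + H+; let x = [H+] at equilibrium.
Ka = x²/(C₀ − x); solving the quadratic gives x = 5.78 × 10^-5 M.
% ionization = x/C₀ × 100% = 5.78 × 10^-5/0.00041 × 100% = 14.1%

14.1%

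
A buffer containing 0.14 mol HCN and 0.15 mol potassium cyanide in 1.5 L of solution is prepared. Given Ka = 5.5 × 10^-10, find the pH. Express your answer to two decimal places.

pH = 9.29

pKa = −log(5.5 × 10^-10) = 9.260
Henderson–Hasselbalch: pH = pKa + log([CN-]/[HCN]) = 9.260 + log(0.15/0.14)
pH = 9.260 + (+0.030) = 9.29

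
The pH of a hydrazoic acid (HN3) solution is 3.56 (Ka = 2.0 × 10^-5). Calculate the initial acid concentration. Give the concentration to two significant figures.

[H+] = 10^(-3.56) = 2.75 × 10^-4 M = x
Ka = x²/(C₀ − x) ⇒ C₀ = x + x²/Ka
C₀ = 2.75 × 10^-4 + (2.75 × 10^-4)²/(2.0 × 10^-5) = 4.06 × 10^-3 M

C₀ = 4.1 × 10^-3 M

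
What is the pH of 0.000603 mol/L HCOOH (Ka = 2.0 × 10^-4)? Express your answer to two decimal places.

HCOOH ⇌ HCOO- + H+
Ka = [H+]²/(0.000603 − [H+]) = 2.0 × 10^-4
The 5% rule fails; solving [H+]² + Ka·[H+] − Ka·C₀ = 0 exactly:
[H+] = (−Ka + √(Ka² + 4·Ka·C₀))/2 = 2.61 × 10^-4 M
pH = −log[H+] = −log(2.61 × 10^-4) = 3.58

pH = 3.58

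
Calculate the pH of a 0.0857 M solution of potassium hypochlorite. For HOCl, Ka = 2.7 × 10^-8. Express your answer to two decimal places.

OCl- is the conjugate base of the weak acid HOCl.
Kb = Kw/Ka = 1.0×10^-14 / 2.7 × 10^-8 = 3.70 × 10^-7
From the ICE table, Kb = [OH-]²/(0.0857 − [OH-]) = 3.70 × 10^-7.
Neglecting [OH-] in the denominator: [OH-] = √(3.70 × 10^-7 × 0.0857) = 1.78 × 10^-4 M
Check: 0.21% ionized — well under 5%, approximation valid.
pOH = −log(1.78 × 10^-4) = 3.75; pH = 14.00 − 3.75 = 10.25

pH = 10.25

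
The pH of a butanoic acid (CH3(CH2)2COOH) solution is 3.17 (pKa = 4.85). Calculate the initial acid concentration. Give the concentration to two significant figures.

[H+] = 10^(-3.17) = 6.76 × 10^-4 M = x
Ka = 10^(−4.85) = 1.41 × 10^-5
Ka = x²/(C₀ − x) ⇒ C₀ = x + x²/Ka
C₀ = 6.76 × 10^-4 + (6.76 × 10^-4)²/(1.41 × 10^-5) = 3.31 × 10^-2 M

C₀ = 3.3 × 10^-2 M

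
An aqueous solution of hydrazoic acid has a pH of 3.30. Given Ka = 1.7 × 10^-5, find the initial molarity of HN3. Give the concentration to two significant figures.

[H+] = 10^(-3.30) = 5.01 × 10^-4 M = x
Ka = x²/(C₀ − x) ⇒ C₀ = x + x²/Ka
C₀ = 5.01 × 10^-4 + (5.01 × 10^-4)²/(1.7 × 10^-5) = 1.53 × 10^-2 M

C₀ = 1.5 × 10^-2 M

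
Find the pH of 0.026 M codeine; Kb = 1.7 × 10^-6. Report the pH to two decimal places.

C18H21NO3 + H2O ⇌ C18H22NO3+ + OH-
From the ICE table, Kb = x²/(0.026 − x) = 1.7 × 10^-6.
Assume x ≪ 0.026: x ≈ √(1.7 × 10^-6 × 0.026) = 2.10 × 10^-4 M
(x/C₀ = 0.81% < 5%, so the approximation holds.)
pOH = −log(2.10 × 10^-4) = 3.68; pH = 14.00 − 3.68 = 10.32

pH = 10.32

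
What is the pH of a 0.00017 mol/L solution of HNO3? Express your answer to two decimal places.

HNO3 is a strong acid and dissociates completely, so [H+] = 0.00017 M.
pH = -log(0.00017) = 3.77

pH = 3.77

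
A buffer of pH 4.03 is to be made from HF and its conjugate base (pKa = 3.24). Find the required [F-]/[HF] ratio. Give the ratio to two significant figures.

pH = pKa + log(r) ⇒ log(r) = 4.03 − 3.24 = +0.79
r = [F-]/[HF] = 10^(+0.79) = 6.17

ratio = 6.2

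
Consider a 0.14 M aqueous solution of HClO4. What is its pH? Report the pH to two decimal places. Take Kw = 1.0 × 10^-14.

pH = 0.85

HClO4 is a strong acid and dissociates completely, so [H+] = 0.14 M.
pH = -log(0.14) = 0.85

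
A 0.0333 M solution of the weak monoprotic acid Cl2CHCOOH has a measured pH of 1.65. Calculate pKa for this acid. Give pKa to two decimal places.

pKa = 1.34

[H+] = 10^(-1.65) = 2.24 × 10^-2 M
At equilibrium [HA] = 0.0333 − 2.24 × 10^-2 = 1.09 × 10^-2 M
Ka = [H+][A-]/[HA] = (2.24 × 10^-2)² / 1.09 × 10^-2 = 4.60 × 10^-2
pKa = -log(4.60 × 10^-2) = 1.34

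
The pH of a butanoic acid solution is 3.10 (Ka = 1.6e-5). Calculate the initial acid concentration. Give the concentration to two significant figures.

C₀ = 4.0 × 10^-2 M

[H+] = 10^(-3.10) = 7.94 × 10^-4 M = x
Ka = x²/(C₀ − x) ⇒ C₀ = x + x²/Ka
C₀ = 7.94 × 10^-4 + (7.94 × 10^-4)²/(1.6 × 10^-5) = 4.02 × 10^-2 M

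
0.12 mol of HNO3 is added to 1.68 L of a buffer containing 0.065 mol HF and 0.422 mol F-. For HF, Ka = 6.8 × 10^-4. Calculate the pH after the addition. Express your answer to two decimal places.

pH = 3.38

Added H+ converts F- to HF: HF → 0.185 mol, F- → 0.302 mol.
pKa = −log(6.8 × 10^-4) = 3.167
Henderson–Hasselbalch with mole ratio 0.302/0.185: pH = 3.167 + (+0.213)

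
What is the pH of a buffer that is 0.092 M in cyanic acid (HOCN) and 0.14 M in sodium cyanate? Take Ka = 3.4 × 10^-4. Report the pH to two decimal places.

pH = 3.65

pKa = −log(3.4 × 10^-4) = 3.469
Using pH = pKa + log([base]/[acid]) with [base]/[acid] = 0.14/0.092:
pH = 3.469 + (+0.182) = 3.65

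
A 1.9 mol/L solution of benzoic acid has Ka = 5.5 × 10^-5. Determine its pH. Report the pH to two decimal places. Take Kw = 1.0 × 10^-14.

pH = 1.99

C6H5COOH ⇌ C6H5COO- + H+
From the ICE table, Ka = x²/(1.9 − x) = 5.5 × 10^-5.
Neglecting x in the denominator: x = √(5.5 × 10^-5 × 1.9) = 1.02 × 10^-2 M
pH = −log[H+] = −log(1.02 × 10^-2) = 1.99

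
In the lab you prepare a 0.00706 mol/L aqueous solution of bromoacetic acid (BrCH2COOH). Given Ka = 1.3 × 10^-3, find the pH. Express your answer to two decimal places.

pH = 2.61

BrCH2COOH ⇌ BrCH2COO- + H+
Ka = x²/(0.00706 − x) = 1.3 × 10^-3
x is not negligible relative to C₀; solve x² + 0.0013·x − 9.18e-06 = 0.
x = [−0.0013 + √(0.0013² + 3.67e-05)]/2 = 2.45 × 10^-3 M
pH = −log(2.45 × 10^-3) = 2.61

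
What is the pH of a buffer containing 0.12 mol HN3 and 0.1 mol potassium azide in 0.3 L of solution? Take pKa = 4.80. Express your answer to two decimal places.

Using pH = pKa + log([base]/[acid]) with [base]/[acid] = 0.1/0.12:
pH = 4.80 + (-0.079) = 4.72

pH = 4.72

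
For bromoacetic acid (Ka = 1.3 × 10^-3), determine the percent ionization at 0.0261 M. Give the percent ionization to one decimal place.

20.0%

BrCH2COOH ⇌ BrCH2COO- + H+; let x = [H+] at equilibrium.
Ka = x²/(C₀ − x); solving the quadratic gives x = 5.21 × 10^-3 M.
% ionization = x/C₀ × 100% = 5.21 × 10^-3/0.0261 × 100% = 20.0%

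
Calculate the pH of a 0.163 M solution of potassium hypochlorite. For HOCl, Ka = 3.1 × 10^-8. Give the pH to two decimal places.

pH = 10.36

OCl- is the conjugate base of the weak acid HOCl.
Kb = Kw/Ka = 1.0×10^-14 / 3.1 × 10^-8 = 3.23 × 10^-7
Let x = [OH-] at equilibrium. Kb = x²/(0.163 − x).
Since Kb ≪ C₀, x ≈ √(Kb·C₀) = 2.29 × 10^-4 M.
pOH = −log(2.29 × 10^-4) = 3.64; pH = 14.00 − 3.64 = 10.36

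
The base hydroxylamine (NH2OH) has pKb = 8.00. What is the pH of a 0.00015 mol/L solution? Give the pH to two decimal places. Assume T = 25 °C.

pH = 8.09

NH2OH + H2O ⇌ NH3OH+ + OH-
Kb = 10^(−8.00) = 1.00 × 10^-8
From the ICE table, Kb = [OH-]²/(0.00015 − [OH-]) = 1.00 × 10^-8.
Neglecting [OH-] in the denominator: [OH-] = √(1.00 × 10^-8 × 0.00015) = 1.22 × 10^-6 M
([OH-]/C₀ = 0.82% < 5%, so the approximation holds.)
pOH = −log(1.22 × 10^-6) = 5.91; pH = 14.00 − 5.91 = 8.09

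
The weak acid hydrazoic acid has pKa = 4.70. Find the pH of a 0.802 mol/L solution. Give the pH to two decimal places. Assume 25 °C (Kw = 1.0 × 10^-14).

HN3 ⇌ N3- + H+
Ka = 10^(−4.70) = 2.00 × 10^-5
From the ICE table, Ka = x²/(0.802 − x) = 2.00 × 10^-5.
Assume x ≪ 0.802: x ≈ √(2.00 × 10^-5 × 0.802) = 4.00 × 10^-3 M
(x/C₀ = 0.5% < 5%, so the approximation holds.)
pH = −log[H+] = −log(4.00 × 10^-3) = 2.40

pH = 2.40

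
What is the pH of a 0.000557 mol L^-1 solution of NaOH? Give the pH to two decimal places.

pH = 10.75

NaOH is a strong base; [OH-] = 0.000557 M.
pOH = -log(0.000557) = 3.25
pH = 14.00 - 3.25 = 10.75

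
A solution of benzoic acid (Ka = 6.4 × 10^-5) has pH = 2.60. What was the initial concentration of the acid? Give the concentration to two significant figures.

C₀ = 1.0 × 10^-1 M

[H+] = 10^(-2.60) = 2.51 × 10^-3 M = x
Ka = x²/(C₀ − x) ⇒ C₀ = x + x²/Ka
C₀ = 2.51 × 10^-3 + (2.51 × 10^-3)²/(6.4 × 10^-5) = 1.01 × 10^-1 M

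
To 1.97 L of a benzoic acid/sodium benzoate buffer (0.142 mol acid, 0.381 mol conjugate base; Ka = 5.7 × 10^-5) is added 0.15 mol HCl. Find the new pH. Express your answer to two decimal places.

pH = 4.14

Added H+ converts C6H5COO- to C6H5COOH: C6H5COOH → 0.292 mol, C6H5COO- → 0.231 mol.
pKa = −log(5.7 × 10^-5) = 4.244
pH = pKa + log([A⁻]/[HA]) = 4.244 + log(0.231/0.292) = 4.244 -0.102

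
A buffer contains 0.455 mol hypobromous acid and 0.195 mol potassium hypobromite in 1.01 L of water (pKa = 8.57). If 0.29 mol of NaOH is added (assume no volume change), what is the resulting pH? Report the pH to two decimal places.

pH = 9.04

After neutralization: n(HOBr) = 0.165 mol, n(OBr-) = 0.485 mol.
pH = pKa + log([A⁻]/[HA]) = 8.57 + log(0.485/0.165) = 8.57 +0.468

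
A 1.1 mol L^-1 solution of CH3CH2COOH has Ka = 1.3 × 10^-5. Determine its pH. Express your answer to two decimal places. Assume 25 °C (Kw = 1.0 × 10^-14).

pH = 2.42

CH3CH2COOH ⇌ CH3CH2COO- + H+
Ka = [H+]²/(1.1 − [H+]) = 1.3 × 10^-5
Since Ka ≪ C₀, [H+] ≈ √(Ka·C₀) = 3.78 × 10^-3 M.
Check: 0.34% ionized — well under 5%, approximation valid.
pH = −log[H+] = −log(3.78 × 10^-3) = 2.42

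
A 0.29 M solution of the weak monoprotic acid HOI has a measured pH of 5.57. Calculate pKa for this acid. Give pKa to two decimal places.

pKa = 10.60

[H+] = 10^(-5.57) = 2.69 × 10^-6 M
At equilibrium [HA] = 0.29 − 2.69 × 10^-6 = 2.90 × 10^-1 M
Ka = [H+][A-]/[HA] = (2.69 × 10^-6)² / 2.90 × 10^-1 = 2.50 × 10^-11
pKa = -log(2.50 × 10^-11) = 10.60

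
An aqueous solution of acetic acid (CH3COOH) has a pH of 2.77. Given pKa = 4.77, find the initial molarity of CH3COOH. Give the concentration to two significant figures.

[H+] = 10^(-2.77) = 1.70 × 10^-3 M = x
Ka = 10^(−4.77) = 1.70 × 10^-5
Ka = x²/(C₀ − x) ⇒ C₀ = x + x²/Ka
C₀ = 1.70 × 10^-3 + (1.70 × 10^-3)²/(1.70 × 10^-5) = 1.72 × 10^-1 M

C₀ = 1.7 × 10^-1 M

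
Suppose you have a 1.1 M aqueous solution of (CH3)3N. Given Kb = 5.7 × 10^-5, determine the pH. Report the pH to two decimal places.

(CH3)3N + H2O ⇌ (CH3)3NH+ + OH-
Let x = [OH-] at equilibrium. Kb = x²/(1.1 − x).
Neglecting x in the denominator: x = √(5.7 × 10^-5 × 1.1) = 7.92 × 10^-3 M
Check: 0.72% ionized — well under 5%, approximation valid.
pOH = 2.10, so pH = 14.00 − pOH = 11.90

pH = 11.90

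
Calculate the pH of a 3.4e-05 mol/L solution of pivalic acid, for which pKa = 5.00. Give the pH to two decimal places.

(CH3)3CCOOH ⇌ (CH3)3CCOO- + H+
Ka = 10^(−5.00) = 1.00 × 10^-5
Ka = [H+]²/(3.4e-05 − [H+]) = 1.00 × 10^-5
[H+] is not negligible relative to C₀; solve [H+]² + 1e-05·[H+] − 3.4e-10 = 0.
[H+] = (−Ka + √(Ka² + 4·Ka·C₀))/2 = 1.41 × 10^-5 M
pH = −log(1.41 × 10^-5) = 4.85

pH = 4.85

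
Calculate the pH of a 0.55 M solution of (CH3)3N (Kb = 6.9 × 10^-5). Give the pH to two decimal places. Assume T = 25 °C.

pH = 11.79

(CH3)3N + H2O ⇌ (CH3)3NH+ + OH-
From the ICE table, Kb = [OH-]²/(0.55 − [OH-]) = 6.9 × 10^-5.
Neglecting [OH-] in the denominator: [OH-] = √(6.9 × 10^-5 × 0.55) = 6.16 × 10^-3 M
([OH-]/C₀ = 1.1% < 5%, so the approximation holds.)
pOH = −log(6.16 × 10^-3) = 2.21; pH = 14.00 − 2.21 = 11.79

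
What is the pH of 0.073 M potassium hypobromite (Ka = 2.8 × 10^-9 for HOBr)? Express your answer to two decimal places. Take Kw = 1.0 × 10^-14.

OBr- is the conjugate base of the weak acid HOBr.
Kb = Kw/Ka = 1.0×10^-14 / 2.8 × 10^-9 = 3.57 × 10^-6
From the ICE table, Kb = x²/(0.073 − x) = 3.57 × 10^-6.
Neglecting x in the denominator: x = √(3.57 × 10^-6 × 0.073) = 5.10 × 10^-4 M
Check: 0.7% ionized — well under 5%, approximation valid.
pOH = −log(5.10 × 10^-4) = 3.29; pH = 14.00 − 3.29 = 10.71

pH = 10.71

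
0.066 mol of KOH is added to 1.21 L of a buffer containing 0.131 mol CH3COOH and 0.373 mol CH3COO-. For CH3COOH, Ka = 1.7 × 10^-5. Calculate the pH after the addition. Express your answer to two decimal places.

pH = 5.60

After neutralization: n(CH3COOH) = 0.065 mol, n(CH3COO-) = 0.439 mol.
pKa = −log(1.7 × 10^-5) = 4.770
Henderson–Hasselbalch with mole ratio 0.439/0.065: pH = 4.770 + (+0.830)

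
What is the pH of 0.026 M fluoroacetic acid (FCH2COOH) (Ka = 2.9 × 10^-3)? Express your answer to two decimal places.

pH = 2.13

FCH2COOH ⇌ FCH2COO- + H+
From the ICE table, Ka = x²/(0.026 − x) = 2.9 × 10^-3.
Here C₀/Ka ≈ 8.97, so the small-x approximation fails. Use the quadratic:
x = (−Ka + √(Ka² + 4·Ka·C₀))/2 = 7.35 × 10^-3 M
pH = −log(7.35 × 10^-3) = 2.13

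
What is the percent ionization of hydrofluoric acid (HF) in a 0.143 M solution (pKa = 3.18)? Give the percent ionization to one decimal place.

HF ⇌ F- + H+; let x = [H+] at equilibrium.
Ka = 10^(−3.18) = 6.61 × 10^-4
Ka = x²/(C₀ − x); solving the quadratic gives x = 9.40 × 10^-3 M.
Fraction ionized = 9.40 × 10^-3 / 0.143 = 0.0657 → 6.6%

6.6%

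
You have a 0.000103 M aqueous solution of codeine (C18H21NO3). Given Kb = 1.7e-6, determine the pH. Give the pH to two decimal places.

pH = 9.09

C18H21NO3 + H2O ⇌ C18H22NO3+ + OH-
Kb = [OH-]²/(0.000103 − [OH-]) = 1.7 × 10^-6
[OH-] is not negligible relative to C₀; solve [OH-]² + 1.7e-06·[OH-] − 1.75e-10 = 0.
[OH-] = [−1.7e-06 + √(1.7e-06² + 7e-10)]/2 = 1.24 × 10^-5 M
pOH = −log(1.24 × 10^-5) = 4.91; pH = 14.00 − 4.91 = 9.09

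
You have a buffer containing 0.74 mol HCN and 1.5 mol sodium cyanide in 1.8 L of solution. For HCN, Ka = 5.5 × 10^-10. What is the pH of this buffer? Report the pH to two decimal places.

pH = 9.57

pKa = −log(5.5 × 10^-10) = 9.260
Using pH = pKa + log([base]/[acid]) with [base]/[acid] = 1.5/0.74:
pH = 9.260 + (+0.307) = 9.57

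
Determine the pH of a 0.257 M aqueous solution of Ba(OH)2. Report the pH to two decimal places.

pH = 13.71

Ba(OH)2 is a strong base (each formula unit releases 2 OH-); [OH-] = 0.514 M.
pOH = -log(0.514) = 0.29
pH = 14.00 - 0.29 = 13.71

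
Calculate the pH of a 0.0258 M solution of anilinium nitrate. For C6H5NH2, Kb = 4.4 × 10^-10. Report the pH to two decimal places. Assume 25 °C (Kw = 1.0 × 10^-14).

C6H5NH3+ is the conjugate acid of the weak base C6H5NH2.
Ka = Kw/Kb = 1.0×10^-14 / 4.4 × 10^-10 = 2.27 × 10^-5
From the ICE table, Ka = x²/(0.0258 − x) = 2.27 × 10^-5.
Since Ka ≪ C₀, x ≈ √(Ka·C₀) = 7.65 × 10^-4 M.
Check: 3% ionized — well under 5%, approximation valid.
pH = −log[H+] = −log(7.65 × 10^-4) = 3.12

pH = 3.12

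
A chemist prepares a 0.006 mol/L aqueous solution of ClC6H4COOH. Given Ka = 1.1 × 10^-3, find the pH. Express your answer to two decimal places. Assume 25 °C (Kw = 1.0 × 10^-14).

ClC6H4COOH ⇌ ClC6H4COO- + H+
Ka = [H+]²/(0.006 − [H+]) = 1.1 × 10^-3
[H+] is not negligible relative to C₀; solve [H+]² + 0.0011·[H+] − 6.6e-06 = 0.
[H+] = [−0.0011 + √(0.0011² + 2.64e-05)]/2 = 2.08 × 10^-3 M
pH = −log(2.08 × 10^-3) = 2.68

pH = 2.68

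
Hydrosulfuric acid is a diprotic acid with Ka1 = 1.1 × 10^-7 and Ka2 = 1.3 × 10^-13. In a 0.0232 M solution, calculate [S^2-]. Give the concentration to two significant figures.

First ionization gives [H+] ≈ [HS-] = 5.05 × 10^-5 M.
Second step: Ka2 = [H+][S^2-]/[HS-] ≈ [S^2-] (since [H+] ≈ [HS-]).
So [S^2-] ≈ Ka2.

1.3 × 10^-13 M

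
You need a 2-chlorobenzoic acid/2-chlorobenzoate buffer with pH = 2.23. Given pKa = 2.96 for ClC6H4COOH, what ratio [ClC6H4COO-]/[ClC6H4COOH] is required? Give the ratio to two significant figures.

ratio = 0.19

pH = pKa + log(r) ⇒ log(r) = 2.23 − 2.96 = -0.73
r = [ClC6H4COO-]/[ClC6H4COOH] = 10^(-0.73) = 0.186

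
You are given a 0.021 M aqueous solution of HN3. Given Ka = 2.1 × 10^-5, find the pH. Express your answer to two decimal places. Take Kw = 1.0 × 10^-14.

HN3 ⇌ N3- + H+
From the ICE table, Ka = x²/(0.021 − x) = 2.1 × 10^-5.
Assume x ≪ 0.021: x ≈ √(2.1 × 10^-5 × 0.021) = 6.64 × 10^-4 M
Check: 3.2% ionized — well under 5%, approximation valid.
pH = −log(6.64 × 10^-4) = 3.18

pH = 3.18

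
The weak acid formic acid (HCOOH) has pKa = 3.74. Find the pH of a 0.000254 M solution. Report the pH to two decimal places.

pH = 3.85

HCOOH ⇌ HCOO- + H+
Ka = 10^(−3.74) = 1.82 × 10^-4
Let x = [H+] at equilibrium. Ka = x²/(0.000254 − x).
The 5% rule fails; solving x² + Ka·x − Ka·C₀ = 0 exactly:
x = (−Ka + √(Ka² + 4·Ka·C₀))/2 = 1.42 × 10^-4 M
pH = −log(1.42 × 10^-4) = 3.85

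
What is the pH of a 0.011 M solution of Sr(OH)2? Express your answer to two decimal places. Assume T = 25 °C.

pH = 12.34

Sr(OH)2 is a strong base (each formula unit releases 2 OH-); [OH-] = 0.022 M.
pOH = -log(0.022) = 1.66
pH = 14.00 - 1.66 = 12.34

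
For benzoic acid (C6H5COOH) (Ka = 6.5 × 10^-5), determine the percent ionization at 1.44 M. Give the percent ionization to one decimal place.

C6H5COOH ⇌ C6H5COO- + H+; let x = [H+] at equilibrium.
x ≈ √(Ka·C₀) = √(6.5 × 10^-5 × 1.44) = 9.67 × 10^-3 M
Fraction ionized = 9.67 × 10^-3 / 1.44 = 0.0067 → 0.7%

0.7%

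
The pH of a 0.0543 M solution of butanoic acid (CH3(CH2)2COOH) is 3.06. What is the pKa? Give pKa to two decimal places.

[H+] = 10^(-3.06) = 8.71 × 10^-4 M
At equilibrium [HA] = 0.0543 − 8.71 × 10^-4 = 5.34 × 10^-2 M
Ka = [H+][A-]/[HA] = (8.71 × 10^-4)² / 5.34 × 10^-2 = 1.42 × 10^-5
pKa = -log(1.42 × 10^-5) = 4.85

pKa = 4.85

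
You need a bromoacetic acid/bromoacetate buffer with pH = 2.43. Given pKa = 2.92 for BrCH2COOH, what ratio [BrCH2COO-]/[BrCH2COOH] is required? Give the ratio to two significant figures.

ratio = 0.32

pH = pKa + log(r) ⇒ log(r) = 2.43 − 2.92 = -0.49
r = [BrCH2COO-]/[BrCH2COOH] = 10^(-0.49) = 0.324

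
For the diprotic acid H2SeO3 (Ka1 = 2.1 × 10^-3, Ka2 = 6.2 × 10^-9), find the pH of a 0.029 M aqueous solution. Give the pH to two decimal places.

Ka1 ≫ Ka2, so treat the first dissociation as the only significant source of H+.
Ka1 = x²/(0.029 − x) = 2.1 × 10^-3
Solving the quadratic: x = (−Ka1 + √(Ka1² + 4·Ka1·C₀))/2 = 6.82 × 10^-3 M
pH = −log(6.82 × 10^-3) = 2.17

pH = 2.17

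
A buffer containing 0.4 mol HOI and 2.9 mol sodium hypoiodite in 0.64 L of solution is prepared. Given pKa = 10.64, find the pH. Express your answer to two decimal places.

Henderson–Hasselbalch: pH = pKa + log([OI-]/[HOI]) = 10.64 + log(2.9/0.4)
pH = 10.64 + (+0.860) = 11.50

pH = 11.50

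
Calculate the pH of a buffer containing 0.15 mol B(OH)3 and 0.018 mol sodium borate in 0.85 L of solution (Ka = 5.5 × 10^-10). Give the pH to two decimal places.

pH = 8.34

pKa = −log(5.5 × 10^-10) = 9.260
Henderson–Hasselbalch: pH = pKa + log([B(OH)4-]/[B(OH)3]) = 9.260 + log(0.018/0.15)
pH = 9.260 + (-0.921) = 8.34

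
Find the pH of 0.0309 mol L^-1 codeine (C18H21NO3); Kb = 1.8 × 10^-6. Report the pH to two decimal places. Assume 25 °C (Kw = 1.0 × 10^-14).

C18H21NO3 + H2O ⇌ C18H22NO3+ + OH-
Let x = [OH-] at equilibrium. Kb = x²/(0.0309 − x).
Assume x ≪ 0.0309: x ≈ √(1.8 × 10^-6 × 0.0309) = 2.36 × 10^-4 M
(x/C₀ = 0.76% < 5%, so the approximation holds.)
pOH = −log(2.36 × 10^-4) = 3.63; pH = 14.00 − 3.63 = 10.37

pH = 10.37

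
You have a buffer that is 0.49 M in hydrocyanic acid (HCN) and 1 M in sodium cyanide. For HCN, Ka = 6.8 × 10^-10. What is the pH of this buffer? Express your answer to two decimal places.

pKa = −log(6.8 × 10^-10) = 9.167
Henderson–Hasselbalch: pH = pKa + log([CN-]/[HCN]) = 9.167 + log(1/0.49)
pH = 9.167 + (+0.310) = 9.48

pH = 9.48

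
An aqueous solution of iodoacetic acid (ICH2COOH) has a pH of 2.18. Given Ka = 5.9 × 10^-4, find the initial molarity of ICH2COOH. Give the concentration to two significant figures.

C₀ = 8.1 × 10^-2 M

[H+] = 10^(-2.18) = 6.61 × 10^-3 M = x
Ka = x²/(C₀ − x) ⇒ C₀ = x + x²/Ka
C₀ = 6.61 × 10^-3 + (6.61 × 10^-3)²/(5.9 × 10^-4) = 8.07 × 10^-2 M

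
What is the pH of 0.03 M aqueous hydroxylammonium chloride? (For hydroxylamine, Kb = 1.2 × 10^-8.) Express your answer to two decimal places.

NH3OH+ is the conjugate acid of the weak base NH2OH.
Ka = Kw/Kb = 1.0×10^-14 / 1.2 × 10^-8 = 8.33 × 10^-7
Let x = [H+] at equilibrium. Ka = x²/(0.03 − x).
Since Ka ≪ C₀, x ≈ √(Ka·C₀) = 1.58 × 10^-4 M.
pH = −log[H+] = −log(1.58 × 10^-4) = 3.80

pH = 3.80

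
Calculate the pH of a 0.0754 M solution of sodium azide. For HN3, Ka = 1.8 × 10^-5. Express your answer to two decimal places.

N3- is the conjugate base of the weak acid HN3.
Kb = Kw/Ka = 1.0×10^-14 / 1.8 × 10^-5 = 5.56 × 10^-10
From the ICE table, Kb = x²/(0.0754 − x) = 5.56 × 10^-10.
Assume x ≪ 0.0754: x ≈ √(5.56 × 10^-10 × 0.0754) = 6.47 × 10^-6 M
pOH = 5.19, so pH = 14.00 − pOH = 8.81

pH = 8.81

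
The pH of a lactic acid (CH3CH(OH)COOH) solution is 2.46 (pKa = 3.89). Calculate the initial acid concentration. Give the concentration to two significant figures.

C₀ = 9.7 × 10^-2 M

[H+] = 10^(-2.46) = 3.47 × 10^-3 M = x
Ka = 10^(−3.89) = 1.29 × 10^-4
Ka = x²/(C₀ − x) ⇒ C₀ = x + x²/Ka
C₀ = 3.47 × 10^-3 + (3.47 × 10^-3)²/(1.29 × 10^-4) = 9.68 × 10^-2 M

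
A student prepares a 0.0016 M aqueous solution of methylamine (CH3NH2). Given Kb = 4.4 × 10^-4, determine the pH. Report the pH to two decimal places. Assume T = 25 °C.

CH3NH2 + H2O ⇌ CH3NH3+ + OH-
Kb = x²/(0.0016 − x) = 4.4 × 10^-4
x is not negligible relative to C₀; solve x² + 0.00044·x − 7.04e-07 = 0.
x = (−Kb + √(Kb² + 4·Kb·C₀))/2 = 6.47 × 10^-4 M
pOH = 3.19, so pH = 14.00 − pOH = 10.81

pH = 10.81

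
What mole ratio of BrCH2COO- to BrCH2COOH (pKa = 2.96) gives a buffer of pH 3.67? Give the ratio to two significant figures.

pH = pKa + log(r) ⇒ log(r) = 3.67 − 2.96 = +0.71
r = [BrCH2COO-]/[BrCH2COOH] = 10^(+0.71) = 5.13

ratio = 5.1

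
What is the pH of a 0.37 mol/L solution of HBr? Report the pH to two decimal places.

pH = 0.43

HBr is a strong acid and dissociates completely, so [H+] = 0.37 M.
pH = -log(0.37) = 0.43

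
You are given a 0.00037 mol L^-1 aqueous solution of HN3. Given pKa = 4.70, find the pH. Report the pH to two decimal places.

HN3 ⇌ N3- + H+
Ka = 10^(−4.70) = 2.00 × 10^-5
Ka = x²/(0.00037 − x) = 2.00 × 10^-5
x is not negligible relative to C₀; solve x² + 2e-05·x − 7.4e-09 = 0.
x = (−Ka + √(Ka² + 4·Ka·C₀))/2 = 7.66 × 10^-5 M
pH = −log(7.66 × 10^-5) = 4.12

pH = 4.12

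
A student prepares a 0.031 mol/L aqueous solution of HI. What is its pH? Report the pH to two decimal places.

pH = 1.51

HI is a strong acid and dissociates completely, so [H+] = 0.031 M.
pH = -log(0.031) = 1.51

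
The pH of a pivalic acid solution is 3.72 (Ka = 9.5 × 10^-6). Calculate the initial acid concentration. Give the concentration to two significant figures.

[H+] = 10^(-3.72) = 1.91 × 10^-4 M = x
Ka = x²/(C₀ − x) ⇒ C₀ = x + x²/Ka
C₀ = 1.91 × 10^-4 + (1.91 × 10^-4)²/(9.5 × 10^-6) = 4.03 × 10^-3 M

C₀ = 4.0 × 10^-3 M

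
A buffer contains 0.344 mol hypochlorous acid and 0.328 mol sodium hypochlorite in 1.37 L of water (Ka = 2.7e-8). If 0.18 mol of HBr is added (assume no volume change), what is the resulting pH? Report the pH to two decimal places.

Added H+ converts OCl- to HOCl: HOCl → 0.524 mol, OCl- → 0.148 mol.
pKa = −log(2.7 × 10^-8) = 7.569
pH = pKa + log([A⁻]/[HA]) = 7.569 + log(0.148/0.524) = 7.569 -0.549

pH = 7.02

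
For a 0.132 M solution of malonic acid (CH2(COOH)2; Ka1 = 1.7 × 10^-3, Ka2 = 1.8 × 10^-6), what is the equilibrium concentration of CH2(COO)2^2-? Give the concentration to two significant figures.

First ionization gives [H+] ≈ [CH2(COOH)COO-] = 1.42 × 10^-2 M.
Second step: Ka2 = [H+][CH2(COO)2^2-]/[CH2(COOH)COO-] ≈ [CH2(COO)2^2-] (since [H+] ≈ [CH2(COOH)COO-]).
So [CH2(COO)2^2-] ≈ Ka2.

1.8 × 10^-6 M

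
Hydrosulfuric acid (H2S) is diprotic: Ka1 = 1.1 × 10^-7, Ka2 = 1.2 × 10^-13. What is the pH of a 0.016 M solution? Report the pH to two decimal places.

Ka1 ≫ Ka2, so treat the first dissociation as the only significant source of H+.
Ka1 = x²/(0.016 − x) = 1.1 × 10^-7
x ≈ √(1.1 × 10^-7 × 0.016) = 4.20 × 10^-5 M
pH = −log(4.20 × 10^-5) = 4.38

pH = 4.38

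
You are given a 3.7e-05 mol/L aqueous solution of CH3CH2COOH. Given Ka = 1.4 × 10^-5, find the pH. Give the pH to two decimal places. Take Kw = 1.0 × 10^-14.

CH3CH2COOH ⇌ CH3CH2COO- + H+
From the ICE table, Ka = [H+]²/(3.7e-05 − [H+]) = 1.4 × 10^-5.
The 5% rule fails; solving [H+]² + Ka·[H+] − Ka·C₀ = 0 exactly:
[H+] = [−1.4e-05 + √(1.4e-05² + 2.07e-09)]/2 = 1.68 × 10^-5 M
pH = −log[H+] = −log(1.68 × 10^-5) = 4.77

pH = 4.77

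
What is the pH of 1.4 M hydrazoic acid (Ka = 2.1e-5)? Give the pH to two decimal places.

HN3 ⇌ N3- + H+
Let x = [H+] at equilibrium. Ka = x²/(1.4 − x).
Since Ka ≪ C₀, x ≈ √(Ka·C₀) = 5.42 × 10^-3 M.
(x/C₀ = 0.39% < 5%, so the approximation holds.)
pH = −log(5.42 × 10^-3) = 2.27

pH = 2.27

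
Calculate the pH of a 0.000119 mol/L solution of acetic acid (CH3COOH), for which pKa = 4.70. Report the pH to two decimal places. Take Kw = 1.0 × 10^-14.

pH = 4.40

CH3COOH ⇌ CH3COO- + H+
Ka = 10^(−4.70) = 2.00 × 10^-5
From the ICE table, Ka = [H+]²/(0.000119 − [H+]) = 2.00 × 10^-5.
[H+] is not negligible relative to C₀; solve [H+]² + 2e-05·[H+] − 2.38e-09 = 0.
[H+] = [−2e-05 + √(2e-05² + 9.52e-09)]/2 = 3.98 × 10^-5 M
pH = −log(3.98 × 10^-5) = 4.40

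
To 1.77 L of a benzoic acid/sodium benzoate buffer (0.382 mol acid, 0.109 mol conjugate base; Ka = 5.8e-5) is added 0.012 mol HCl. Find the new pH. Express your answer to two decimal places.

pH = 3.63

After neutralization: n(C6H5COOH) = 0.394 mol, n(C6H5COO-) = 0.097 mol.
pKa = −log(5.8 × 10^-5) = 4.237
pH = pKa + log(n_C6H5COO-/n_C6H5COOH) = 4.237 + log(0.097/0.394) = 4.237 + (-0.609)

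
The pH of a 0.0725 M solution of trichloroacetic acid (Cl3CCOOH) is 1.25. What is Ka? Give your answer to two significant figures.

[H+] = 10^(-1.25) = 5.62 × 10^-2 M
At equilibrium [HA] = 0.0725 − 5.62 × 10^-2 = 1.63 × 10^-2 M
Ka = [H+][A-]/[HA] = (5.62 × 10^-2)² / 1.63 × 10^-2 = 1.9 × 10^-1

Ka = 1.9 × 10^-1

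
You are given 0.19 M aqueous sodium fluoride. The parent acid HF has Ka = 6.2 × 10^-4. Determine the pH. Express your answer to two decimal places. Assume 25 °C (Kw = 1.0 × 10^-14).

F- is the conjugate base of the weak acid HF.
Kb = Kw/Ka = 1.0×10^-14 / 6.2 × 10^-4 = 1.61 × 10^-11
Kb = [OH-]²/(0.19 − [OH-]) = 1.61 × 10^-11
Assume [OH-] ≪ 0.19: [OH-] ≈ √(1.61 × 10^-11 × 0.19) = 1.75 × 10^-6 M
Check: 0.00092% ionized — well under 5%, approximation valid.
pOH = 5.76, so pH = 14.00 − pOH = 8.24

pH = 8.24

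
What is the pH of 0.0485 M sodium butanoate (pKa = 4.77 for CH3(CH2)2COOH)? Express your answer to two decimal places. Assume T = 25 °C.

CH3(CH2)2COO- is the conjugate base of the weak acid CH3(CH2)2COOH.
Ka = 10^(−4.77) = 1.70 × 10^-5
Kb = Kw/Ka = 1.0×10^-14 / 1.70 × 10^-5 = 5.88 × 10^-10
From the ICE table, Kb = [OH-]²/(0.0485 − [OH-]) = 5.88 × 10^-10.
Since Kb ≪ C₀, [OH-] ≈ √(Kb·C₀) = 5.34 × 10^-6 M.
([OH-]/C₀ = 0.011% < 5%, so the approximation holds.)
pOH = 5.27, so pH = 14.00 − pOH = 8.73

pH = 8.73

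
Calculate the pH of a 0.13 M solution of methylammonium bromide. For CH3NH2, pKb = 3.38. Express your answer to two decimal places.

CH3NH3+ is the conjugate acid of the weak base CH3NH2.
Kb = 10^(−3.38) = 4.17 × 10^-4
Ka = Kw/Kb = 1.0×10^-14 / 4.17 × 10^-4 = 2.40 × 10^-11
Let x = [H+] at equilibrium. Ka = x²/(0.13 − x).
Neglecting x in the denominator: x = √(2.40 × 10^-11 × 0.13) = 1.77 × 10^-6 M
pH = −log[H+] = −log(1.77 × 10^-6) = 5.75

pH = 5.75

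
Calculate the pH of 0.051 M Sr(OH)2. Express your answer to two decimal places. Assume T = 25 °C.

Sr(OH)2 is a strong base (each formula unit releases 2 OH-); [OH-] = 0.102 M.
pOH = -log(0.102) = 0.99
pH = 14.00 - 0.99 = 13.01

pH = 13.01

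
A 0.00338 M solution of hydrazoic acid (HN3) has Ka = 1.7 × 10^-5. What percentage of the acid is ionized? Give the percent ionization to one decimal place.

6.8%

HN3 ⇌ N3- + H+; let x = [H+] at equilibrium.
Solve x² + 1.7e-05x − 5.75e-08 = 0 → x = 2.31 × 10^-4 M
Fraction ionized = 2.31 × 10^-4 / 0.00338 = 0.0683 → 6.8%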